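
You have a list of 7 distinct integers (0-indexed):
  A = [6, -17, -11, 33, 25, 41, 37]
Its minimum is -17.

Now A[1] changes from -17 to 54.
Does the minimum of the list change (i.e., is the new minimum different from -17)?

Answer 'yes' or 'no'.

Answer: yes

Derivation:
Old min = -17
Change: A[1] -17 -> 54
Changed element was the min; new min must be rechecked.
New min = -11; changed? yes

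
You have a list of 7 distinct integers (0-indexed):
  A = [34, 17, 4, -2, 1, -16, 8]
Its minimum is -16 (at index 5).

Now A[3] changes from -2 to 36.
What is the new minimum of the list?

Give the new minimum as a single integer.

Old min = -16 (at index 5)
Change: A[3] -2 -> 36
Changed element was NOT the old min.
  New min = min(old_min, new_val) = min(-16, 36) = -16

Answer: -16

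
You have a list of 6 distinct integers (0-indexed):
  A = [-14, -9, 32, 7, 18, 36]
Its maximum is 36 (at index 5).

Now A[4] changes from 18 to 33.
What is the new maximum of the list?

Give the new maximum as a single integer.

Old max = 36 (at index 5)
Change: A[4] 18 -> 33
Changed element was NOT the old max.
  New max = max(old_max, new_val) = max(36, 33) = 36

Answer: 36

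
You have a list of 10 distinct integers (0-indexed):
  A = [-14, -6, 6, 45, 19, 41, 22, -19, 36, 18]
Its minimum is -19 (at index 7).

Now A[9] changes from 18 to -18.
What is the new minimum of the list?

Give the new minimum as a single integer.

Answer: -19

Derivation:
Old min = -19 (at index 7)
Change: A[9] 18 -> -18
Changed element was NOT the old min.
  New min = min(old_min, new_val) = min(-19, -18) = -19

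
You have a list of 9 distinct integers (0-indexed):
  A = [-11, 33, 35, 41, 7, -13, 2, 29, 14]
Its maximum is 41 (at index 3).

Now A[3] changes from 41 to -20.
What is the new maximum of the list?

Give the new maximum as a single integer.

Answer: 35

Derivation:
Old max = 41 (at index 3)
Change: A[3] 41 -> -20
Changed element WAS the max -> may need rescan.
  Max of remaining elements: 35
  New max = max(-20, 35) = 35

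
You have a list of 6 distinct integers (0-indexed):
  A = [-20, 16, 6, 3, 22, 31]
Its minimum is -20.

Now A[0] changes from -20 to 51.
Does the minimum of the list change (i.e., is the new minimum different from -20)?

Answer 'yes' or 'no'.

Answer: yes

Derivation:
Old min = -20
Change: A[0] -20 -> 51
Changed element was the min; new min must be rechecked.
New min = 3; changed? yes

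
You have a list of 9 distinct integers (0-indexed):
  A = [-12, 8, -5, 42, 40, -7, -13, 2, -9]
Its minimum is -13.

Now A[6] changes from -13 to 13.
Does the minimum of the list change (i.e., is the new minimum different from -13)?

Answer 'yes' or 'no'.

Answer: yes

Derivation:
Old min = -13
Change: A[6] -13 -> 13
Changed element was the min; new min must be rechecked.
New min = -12; changed? yes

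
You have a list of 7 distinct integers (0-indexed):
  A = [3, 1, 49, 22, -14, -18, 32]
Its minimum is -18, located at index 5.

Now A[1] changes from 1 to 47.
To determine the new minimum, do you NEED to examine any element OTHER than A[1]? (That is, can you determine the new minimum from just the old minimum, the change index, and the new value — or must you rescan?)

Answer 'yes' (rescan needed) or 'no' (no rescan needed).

Answer: no

Derivation:
Old min = -18 at index 5
Change at index 1: 1 -> 47
Index 1 was NOT the min. New min = min(-18, 47). No rescan of other elements needed.
Needs rescan: no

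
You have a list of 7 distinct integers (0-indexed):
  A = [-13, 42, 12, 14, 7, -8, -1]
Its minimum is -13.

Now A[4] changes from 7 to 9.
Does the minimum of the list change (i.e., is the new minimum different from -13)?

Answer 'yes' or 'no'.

Old min = -13
Change: A[4] 7 -> 9
Changed element was NOT the min; min changes only if 9 < -13.
New min = -13; changed? no

Answer: no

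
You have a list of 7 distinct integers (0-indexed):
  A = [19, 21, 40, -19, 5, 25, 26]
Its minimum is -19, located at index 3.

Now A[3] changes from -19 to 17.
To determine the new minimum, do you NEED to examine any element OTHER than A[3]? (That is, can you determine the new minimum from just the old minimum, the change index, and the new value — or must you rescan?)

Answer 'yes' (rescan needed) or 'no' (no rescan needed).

Old min = -19 at index 3
Change at index 3: -19 -> 17
Index 3 WAS the min and new value 17 > old min -19. Must rescan other elements to find the new min.
Needs rescan: yes

Answer: yes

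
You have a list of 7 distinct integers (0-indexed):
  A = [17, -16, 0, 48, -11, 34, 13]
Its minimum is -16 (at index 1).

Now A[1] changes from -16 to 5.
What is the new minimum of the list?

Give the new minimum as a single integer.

Answer: -11

Derivation:
Old min = -16 (at index 1)
Change: A[1] -16 -> 5
Changed element WAS the min. Need to check: is 5 still <= all others?
  Min of remaining elements: -11
  New min = min(5, -11) = -11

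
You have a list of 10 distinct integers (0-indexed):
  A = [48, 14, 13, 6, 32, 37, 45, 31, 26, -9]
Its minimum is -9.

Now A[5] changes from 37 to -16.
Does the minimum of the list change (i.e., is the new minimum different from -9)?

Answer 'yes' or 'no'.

Answer: yes

Derivation:
Old min = -9
Change: A[5] 37 -> -16
Changed element was NOT the min; min changes only if -16 < -9.
New min = -16; changed? yes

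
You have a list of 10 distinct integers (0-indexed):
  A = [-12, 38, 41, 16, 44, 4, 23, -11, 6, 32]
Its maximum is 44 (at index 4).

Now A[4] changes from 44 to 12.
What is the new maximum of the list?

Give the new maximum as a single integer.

Old max = 44 (at index 4)
Change: A[4] 44 -> 12
Changed element WAS the max -> may need rescan.
  Max of remaining elements: 41
  New max = max(12, 41) = 41

Answer: 41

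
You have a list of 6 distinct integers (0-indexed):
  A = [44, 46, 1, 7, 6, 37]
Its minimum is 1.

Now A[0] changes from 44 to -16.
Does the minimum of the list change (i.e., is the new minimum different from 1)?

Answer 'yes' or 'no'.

Answer: yes

Derivation:
Old min = 1
Change: A[0] 44 -> -16
Changed element was NOT the min; min changes only if -16 < 1.
New min = -16; changed? yes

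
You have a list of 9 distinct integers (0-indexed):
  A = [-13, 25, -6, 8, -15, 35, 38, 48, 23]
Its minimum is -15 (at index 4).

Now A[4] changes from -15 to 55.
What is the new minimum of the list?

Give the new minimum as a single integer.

Old min = -15 (at index 4)
Change: A[4] -15 -> 55
Changed element WAS the min. Need to check: is 55 still <= all others?
  Min of remaining elements: -13
  New min = min(55, -13) = -13

Answer: -13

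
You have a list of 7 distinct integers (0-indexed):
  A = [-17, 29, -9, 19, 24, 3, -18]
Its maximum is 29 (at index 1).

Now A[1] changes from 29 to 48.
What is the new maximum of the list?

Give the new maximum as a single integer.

Answer: 48

Derivation:
Old max = 29 (at index 1)
Change: A[1] 29 -> 48
Changed element WAS the max -> may need rescan.
  Max of remaining elements: 24
  New max = max(48, 24) = 48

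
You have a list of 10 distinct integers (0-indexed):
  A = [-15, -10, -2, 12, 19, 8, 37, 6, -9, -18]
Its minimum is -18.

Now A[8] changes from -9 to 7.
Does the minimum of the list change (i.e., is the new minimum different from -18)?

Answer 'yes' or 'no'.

Answer: no

Derivation:
Old min = -18
Change: A[8] -9 -> 7
Changed element was NOT the min; min changes only if 7 < -18.
New min = -18; changed? no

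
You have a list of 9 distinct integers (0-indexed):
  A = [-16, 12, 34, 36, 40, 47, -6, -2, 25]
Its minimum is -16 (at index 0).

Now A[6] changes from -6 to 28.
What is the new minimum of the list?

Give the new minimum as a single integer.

Old min = -16 (at index 0)
Change: A[6] -6 -> 28
Changed element was NOT the old min.
  New min = min(old_min, new_val) = min(-16, 28) = -16

Answer: -16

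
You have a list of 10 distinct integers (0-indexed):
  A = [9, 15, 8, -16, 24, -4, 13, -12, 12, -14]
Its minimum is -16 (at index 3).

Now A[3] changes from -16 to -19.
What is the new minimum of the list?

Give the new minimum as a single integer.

Old min = -16 (at index 3)
Change: A[3] -16 -> -19
Changed element WAS the min. Need to check: is -19 still <= all others?
  Min of remaining elements: -14
  New min = min(-19, -14) = -19

Answer: -19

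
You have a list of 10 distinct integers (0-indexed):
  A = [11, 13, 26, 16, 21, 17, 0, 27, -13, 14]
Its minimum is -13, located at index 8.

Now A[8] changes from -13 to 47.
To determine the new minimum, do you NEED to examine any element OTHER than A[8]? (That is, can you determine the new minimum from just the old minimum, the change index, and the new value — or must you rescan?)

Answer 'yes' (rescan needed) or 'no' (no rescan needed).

Old min = -13 at index 8
Change at index 8: -13 -> 47
Index 8 WAS the min and new value 47 > old min -13. Must rescan other elements to find the new min.
Needs rescan: yes

Answer: yes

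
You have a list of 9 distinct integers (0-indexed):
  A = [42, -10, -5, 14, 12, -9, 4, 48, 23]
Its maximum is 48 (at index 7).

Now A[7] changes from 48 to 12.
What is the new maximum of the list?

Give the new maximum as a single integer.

Old max = 48 (at index 7)
Change: A[7] 48 -> 12
Changed element WAS the max -> may need rescan.
  Max of remaining elements: 42
  New max = max(12, 42) = 42

Answer: 42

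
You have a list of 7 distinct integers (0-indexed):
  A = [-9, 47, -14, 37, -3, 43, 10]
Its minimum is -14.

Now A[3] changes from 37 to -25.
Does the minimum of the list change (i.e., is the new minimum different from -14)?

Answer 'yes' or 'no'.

Old min = -14
Change: A[3] 37 -> -25
Changed element was NOT the min; min changes only if -25 < -14.
New min = -25; changed? yes

Answer: yes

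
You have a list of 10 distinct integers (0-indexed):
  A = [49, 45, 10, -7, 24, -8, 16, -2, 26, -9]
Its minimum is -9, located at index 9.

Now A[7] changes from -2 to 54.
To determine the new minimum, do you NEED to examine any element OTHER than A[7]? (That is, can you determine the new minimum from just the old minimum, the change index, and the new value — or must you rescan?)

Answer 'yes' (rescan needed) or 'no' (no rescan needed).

Old min = -9 at index 9
Change at index 7: -2 -> 54
Index 7 was NOT the min. New min = min(-9, 54). No rescan of other elements needed.
Needs rescan: no

Answer: no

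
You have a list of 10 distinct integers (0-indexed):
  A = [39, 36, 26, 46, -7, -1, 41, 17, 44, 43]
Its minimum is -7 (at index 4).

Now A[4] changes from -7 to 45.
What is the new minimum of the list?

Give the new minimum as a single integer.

Old min = -7 (at index 4)
Change: A[4] -7 -> 45
Changed element WAS the min. Need to check: is 45 still <= all others?
  Min of remaining elements: -1
  New min = min(45, -1) = -1

Answer: -1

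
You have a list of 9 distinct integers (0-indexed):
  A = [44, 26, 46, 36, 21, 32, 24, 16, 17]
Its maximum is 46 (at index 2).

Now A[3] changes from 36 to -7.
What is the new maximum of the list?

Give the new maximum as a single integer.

Old max = 46 (at index 2)
Change: A[3] 36 -> -7
Changed element was NOT the old max.
  New max = max(old_max, new_val) = max(46, -7) = 46

Answer: 46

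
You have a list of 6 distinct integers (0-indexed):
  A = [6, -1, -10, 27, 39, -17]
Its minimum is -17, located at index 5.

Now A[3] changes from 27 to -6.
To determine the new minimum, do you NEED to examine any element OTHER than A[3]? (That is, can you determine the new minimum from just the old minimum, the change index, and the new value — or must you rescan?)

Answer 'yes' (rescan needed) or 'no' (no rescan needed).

Answer: no

Derivation:
Old min = -17 at index 5
Change at index 3: 27 -> -6
Index 3 was NOT the min. New min = min(-17, -6). No rescan of other elements needed.
Needs rescan: no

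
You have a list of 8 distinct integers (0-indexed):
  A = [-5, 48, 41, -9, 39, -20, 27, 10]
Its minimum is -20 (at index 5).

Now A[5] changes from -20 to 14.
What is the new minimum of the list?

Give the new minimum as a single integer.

Old min = -20 (at index 5)
Change: A[5] -20 -> 14
Changed element WAS the min. Need to check: is 14 still <= all others?
  Min of remaining elements: -9
  New min = min(14, -9) = -9

Answer: -9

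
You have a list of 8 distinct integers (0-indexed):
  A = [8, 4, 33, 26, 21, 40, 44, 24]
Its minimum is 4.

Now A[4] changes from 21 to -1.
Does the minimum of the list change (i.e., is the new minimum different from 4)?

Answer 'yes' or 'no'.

Old min = 4
Change: A[4] 21 -> -1
Changed element was NOT the min; min changes only if -1 < 4.
New min = -1; changed? yes

Answer: yes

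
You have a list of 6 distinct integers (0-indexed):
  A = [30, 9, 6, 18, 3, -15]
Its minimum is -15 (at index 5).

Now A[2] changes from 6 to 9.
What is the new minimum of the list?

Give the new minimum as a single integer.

Old min = -15 (at index 5)
Change: A[2] 6 -> 9
Changed element was NOT the old min.
  New min = min(old_min, new_val) = min(-15, 9) = -15

Answer: -15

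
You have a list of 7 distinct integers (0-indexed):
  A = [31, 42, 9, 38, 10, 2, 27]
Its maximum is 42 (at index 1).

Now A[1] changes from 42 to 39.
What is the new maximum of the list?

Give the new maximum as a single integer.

Old max = 42 (at index 1)
Change: A[1] 42 -> 39
Changed element WAS the max -> may need rescan.
  Max of remaining elements: 38
  New max = max(39, 38) = 39

Answer: 39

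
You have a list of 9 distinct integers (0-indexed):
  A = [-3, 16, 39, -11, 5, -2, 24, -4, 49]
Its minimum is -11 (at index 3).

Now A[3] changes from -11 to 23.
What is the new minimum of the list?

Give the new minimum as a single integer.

Answer: -4

Derivation:
Old min = -11 (at index 3)
Change: A[3] -11 -> 23
Changed element WAS the min. Need to check: is 23 still <= all others?
  Min of remaining elements: -4
  New min = min(23, -4) = -4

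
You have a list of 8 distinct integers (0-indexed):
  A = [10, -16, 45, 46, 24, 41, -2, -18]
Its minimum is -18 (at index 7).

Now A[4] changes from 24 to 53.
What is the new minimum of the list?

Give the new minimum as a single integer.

Old min = -18 (at index 7)
Change: A[4] 24 -> 53
Changed element was NOT the old min.
  New min = min(old_min, new_val) = min(-18, 53) = -18

Answer: -18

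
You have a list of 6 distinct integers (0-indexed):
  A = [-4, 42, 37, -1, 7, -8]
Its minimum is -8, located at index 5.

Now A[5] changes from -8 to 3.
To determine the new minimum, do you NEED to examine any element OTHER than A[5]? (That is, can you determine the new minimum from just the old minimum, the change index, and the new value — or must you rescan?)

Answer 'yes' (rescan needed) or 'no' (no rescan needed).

Old min = -8 at index 5
Change at index 5: -8 -> 3
Index 5 WAS the min and new value 3 > old min -8. Must rescan other elements to find the new min.
Needs rescan: yes

Answer: yes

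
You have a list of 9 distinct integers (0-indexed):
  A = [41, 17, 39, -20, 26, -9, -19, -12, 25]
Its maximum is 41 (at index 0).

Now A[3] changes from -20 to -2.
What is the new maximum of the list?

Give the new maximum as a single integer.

Answer: 41

Derivation:
Old max = 41 (at index 0)
Change: A[3] -20 -> -2
Changed element was NOT the old max.
  New max = max(old_max, new_val) = max(41, -2) = 41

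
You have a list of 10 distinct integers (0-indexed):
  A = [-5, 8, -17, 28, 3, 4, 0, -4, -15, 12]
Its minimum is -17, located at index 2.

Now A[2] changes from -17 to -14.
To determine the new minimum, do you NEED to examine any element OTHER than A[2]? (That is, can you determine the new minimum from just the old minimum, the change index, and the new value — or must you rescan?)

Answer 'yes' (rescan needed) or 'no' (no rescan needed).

Answer: yes

Derivation:
Old min = -17 at index 2
Change at index 2: -17 -> -14
Index 2 WAS the min and new value -14 > old min -17. Must rescan other elements to find the new min.
Needs rescan: yes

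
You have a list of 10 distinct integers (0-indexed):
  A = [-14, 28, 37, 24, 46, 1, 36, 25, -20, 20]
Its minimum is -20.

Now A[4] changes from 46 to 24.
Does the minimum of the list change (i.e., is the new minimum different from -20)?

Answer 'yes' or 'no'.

Answer: no

Derivation:
Old min = -20
Change: A[4] 46 -> 24
Changed element was NOT the min; min changes only if 24 < -20.
New min = -20; changed? no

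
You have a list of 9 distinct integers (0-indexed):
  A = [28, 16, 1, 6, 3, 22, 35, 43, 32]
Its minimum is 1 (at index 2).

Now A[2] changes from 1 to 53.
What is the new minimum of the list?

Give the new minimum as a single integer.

Answer: 3

Derivation:
Old min = 1 (at index 2)
Change: A[2] 1 -> 53
Changed element WAS the min. Need to check: is 53 still <= all others?
  Min of remaining elements: 3
  New min = min(53, 3) = 3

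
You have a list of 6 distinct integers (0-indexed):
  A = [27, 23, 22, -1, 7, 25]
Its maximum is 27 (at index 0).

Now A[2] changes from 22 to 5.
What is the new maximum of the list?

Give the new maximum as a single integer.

Old max = 27 (at index 0)
Change: A[2] 22 -> 5
Changed element was NOT the old max.
  New max = max(old_max, new_val) = max(27, 5) = 27

Answer: 27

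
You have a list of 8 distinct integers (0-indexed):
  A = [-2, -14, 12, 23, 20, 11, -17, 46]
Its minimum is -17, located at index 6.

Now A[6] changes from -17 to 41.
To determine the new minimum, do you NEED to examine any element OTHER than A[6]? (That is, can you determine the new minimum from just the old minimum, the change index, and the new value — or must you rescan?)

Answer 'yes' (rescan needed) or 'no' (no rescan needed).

Old min = -17 at index 6
Change at index 6: -17 -> 41
Index 6 WAS the min and new value 41 > old min -17. Must rescan other elements to find the new min.
Needs rescan: yes

Answer: yes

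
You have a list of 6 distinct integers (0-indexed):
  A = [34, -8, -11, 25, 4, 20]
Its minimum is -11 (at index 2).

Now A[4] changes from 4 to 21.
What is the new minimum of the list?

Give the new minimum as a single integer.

Answer: -11

Derivation:
Old min = -11 (at index 2)
Change: A[4] 4 -> 21
Changed element was NOT the old min.
  New min = min(old_min, new_val) = min(-11, 21) = -11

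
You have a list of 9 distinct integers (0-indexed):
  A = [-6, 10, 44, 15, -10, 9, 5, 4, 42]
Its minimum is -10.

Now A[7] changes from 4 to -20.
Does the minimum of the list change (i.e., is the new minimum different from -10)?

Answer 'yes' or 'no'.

Old min = -10
Change: A[7] 4 -> -20
Changed element was NOT the min; min changes only if -20 < -10.
New min = -20; changed? yes

Answer: yes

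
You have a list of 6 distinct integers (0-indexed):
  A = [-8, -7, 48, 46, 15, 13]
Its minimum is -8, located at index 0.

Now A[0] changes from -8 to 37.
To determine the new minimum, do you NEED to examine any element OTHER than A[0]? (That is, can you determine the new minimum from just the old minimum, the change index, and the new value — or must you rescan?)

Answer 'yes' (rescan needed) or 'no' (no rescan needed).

Old min = -8 at index 0
Change at index 0: -8 -> 37
Index 0 WAS the min and new value 37 > old min -8. Must rescan other elements to find the new min.
Needs rescan: yes

Answer: yes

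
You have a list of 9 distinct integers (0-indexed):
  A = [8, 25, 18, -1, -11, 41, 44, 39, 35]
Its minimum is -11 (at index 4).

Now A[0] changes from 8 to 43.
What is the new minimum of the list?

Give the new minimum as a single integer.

Answer: -11

Derivation:
Old min = -11 (at index 4)
Change: A[0] 8 -> 43
Changed element was NOT the old min.
  New min = min(old_min, new_val) = min(-11, 43) = -11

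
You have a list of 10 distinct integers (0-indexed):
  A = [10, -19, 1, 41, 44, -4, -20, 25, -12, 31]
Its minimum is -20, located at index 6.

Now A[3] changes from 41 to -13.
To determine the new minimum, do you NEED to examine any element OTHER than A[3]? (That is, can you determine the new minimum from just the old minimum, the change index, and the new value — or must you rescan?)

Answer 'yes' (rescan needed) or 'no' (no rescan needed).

Answer: no

Derivation:
Old min = -20 at index 6
Change at index 3: 41 -> -13
Index 3 was NOT the min. New min = min(-20, -13). No rescan of other elements needed.
Needs rescan: no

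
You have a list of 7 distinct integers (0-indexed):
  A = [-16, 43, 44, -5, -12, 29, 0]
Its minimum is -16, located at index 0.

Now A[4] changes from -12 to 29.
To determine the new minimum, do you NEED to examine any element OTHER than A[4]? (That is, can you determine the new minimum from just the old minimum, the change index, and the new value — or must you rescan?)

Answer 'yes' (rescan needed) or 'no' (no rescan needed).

Answer: no

Derivation:
Old min = -16 at index 0
Change at index 4: -12 -> 29
Index 4 was NOT the min. New min = min(-16, 29). No rescan of other elements needed.
Needs rescan: no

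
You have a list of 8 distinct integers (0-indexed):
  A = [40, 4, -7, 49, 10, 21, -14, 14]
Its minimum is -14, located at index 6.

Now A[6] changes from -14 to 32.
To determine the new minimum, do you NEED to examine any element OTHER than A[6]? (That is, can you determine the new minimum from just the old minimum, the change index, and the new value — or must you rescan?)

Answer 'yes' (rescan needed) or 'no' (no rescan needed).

Old min = -14 at index 6
Change at index 6: -14 -> 32
Index 6 WAS the min and new value 32 > old min -14. Must rescan other elements to find the new min.
Needs rescan: yes

Answer: yes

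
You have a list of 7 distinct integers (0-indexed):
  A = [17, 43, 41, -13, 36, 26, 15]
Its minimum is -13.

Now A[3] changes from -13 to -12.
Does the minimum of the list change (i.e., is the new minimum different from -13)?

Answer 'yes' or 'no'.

Answer: yes

Derivation:
Old min = -13
Change: A[3] -13 -> -12
Changed element was the min; new min must be rechecked.
New min = -12; changed? yes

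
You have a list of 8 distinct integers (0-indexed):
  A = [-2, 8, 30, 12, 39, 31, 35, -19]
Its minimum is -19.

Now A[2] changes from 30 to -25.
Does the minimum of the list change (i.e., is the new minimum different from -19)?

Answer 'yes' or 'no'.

Answer: yes

Derivation:
Old min = -19
Change: A[2] 30 -> -25
Changed element was NOT the min; min changes only if -25 < -19.
New min = -25; changed? yes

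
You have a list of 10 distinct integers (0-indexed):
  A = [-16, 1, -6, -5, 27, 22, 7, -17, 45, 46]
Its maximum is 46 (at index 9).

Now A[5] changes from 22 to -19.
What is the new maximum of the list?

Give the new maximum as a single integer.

Old max = 46 (at index 9)
Change: A[5] 22 -> -19
Changed element was NOT the old max.
  New max = max(old_max, new_val) = max(46, -19) = 46

Answer: 46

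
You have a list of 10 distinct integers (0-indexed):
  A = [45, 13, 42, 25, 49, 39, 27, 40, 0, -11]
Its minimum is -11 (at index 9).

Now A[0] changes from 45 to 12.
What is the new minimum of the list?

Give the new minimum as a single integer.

Old min = -11 (at index 9)
Change: A[0] 45 -> 12
Changed element was NOT the old min.
  New min = min(old_min, new_val) = min(-11, 12) = -11

Answer: -11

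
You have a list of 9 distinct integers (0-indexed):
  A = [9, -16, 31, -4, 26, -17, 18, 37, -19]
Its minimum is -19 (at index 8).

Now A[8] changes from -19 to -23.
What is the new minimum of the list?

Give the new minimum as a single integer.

Old min = -19 (at index 8)
Change: A[8] -19 -> -23
Changed element WAS the min. Need to check: is -23 still <= all others?
  Min of remaining elements: -17
  New min = min(-23, -17) = -23

Answer: -23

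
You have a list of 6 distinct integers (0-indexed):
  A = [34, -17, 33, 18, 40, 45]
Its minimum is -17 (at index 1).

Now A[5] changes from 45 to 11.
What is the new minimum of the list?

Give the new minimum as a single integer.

Old min = -17 (at index 1)
Change: A[5] 45 -> 11
Changed element was NOT the old min.
  New min = min(old_min, new_val) = min(-17, 11) = -17

Answer: -17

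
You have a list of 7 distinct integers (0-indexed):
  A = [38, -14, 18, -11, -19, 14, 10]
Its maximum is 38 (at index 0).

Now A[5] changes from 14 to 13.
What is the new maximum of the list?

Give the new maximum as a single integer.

Old max = 38 (at index 0)
Change: A[5] 14 -> 13
Changed element was NOT the old max.
  New max = max(old_max, new_val) = max(38, 13) = 38

Answer: 38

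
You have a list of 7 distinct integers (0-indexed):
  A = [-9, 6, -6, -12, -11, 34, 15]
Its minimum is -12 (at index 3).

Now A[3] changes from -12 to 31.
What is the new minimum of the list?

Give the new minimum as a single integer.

Old min = -12 (at index 3)
Change: A[3] -12 -> 31
Changed element WAS the min. Need to check: is 31 still <= all others?
  Min of remaining elements: -11
  New min = min(31, -11) = -11

Answer: -11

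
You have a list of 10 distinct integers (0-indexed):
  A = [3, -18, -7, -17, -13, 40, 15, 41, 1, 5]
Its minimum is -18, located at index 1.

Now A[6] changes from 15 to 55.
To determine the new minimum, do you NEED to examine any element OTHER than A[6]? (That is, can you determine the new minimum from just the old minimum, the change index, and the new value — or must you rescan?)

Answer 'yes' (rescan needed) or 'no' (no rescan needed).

Answer: no

Derivation:
Old min = -18 at index 1
Change at index 6: 15 -> 55
Index 6 was NOT the min. New min = min(-18, 55). No rescan of other elements needed.
Needs rescan: no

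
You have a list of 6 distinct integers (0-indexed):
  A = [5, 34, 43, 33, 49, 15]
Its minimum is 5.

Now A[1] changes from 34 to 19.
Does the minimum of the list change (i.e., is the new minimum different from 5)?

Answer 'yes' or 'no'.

Answer: no

Derivation:
Old min = 5
Change: A[1] 34 -> 19
Changed element was NOT the min; min changes only if 19 < 5.
New min = 5; changed? no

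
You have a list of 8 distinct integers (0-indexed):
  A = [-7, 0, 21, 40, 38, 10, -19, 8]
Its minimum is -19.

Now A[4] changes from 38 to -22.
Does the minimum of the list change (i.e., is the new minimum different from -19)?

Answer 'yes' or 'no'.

Answer: yes

Derivation:
Old min = -19
Change: A[4] 38 -> -22
Changed element was NOT the min; min changes only if -22 < -19.
New min = -22; changed? yes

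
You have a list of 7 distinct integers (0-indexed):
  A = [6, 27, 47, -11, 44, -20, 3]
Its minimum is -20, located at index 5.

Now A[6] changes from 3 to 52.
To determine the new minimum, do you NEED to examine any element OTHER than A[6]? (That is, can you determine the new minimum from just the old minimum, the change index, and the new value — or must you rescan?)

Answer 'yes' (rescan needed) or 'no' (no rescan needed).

Answer: no

Derivation:
Old min = -20 at index 5
Change at index 6: 3 -> 52
Index 6 was NOT the min. New min = min(-20, 52). No rescan of other elements needed.
Needs rescan: no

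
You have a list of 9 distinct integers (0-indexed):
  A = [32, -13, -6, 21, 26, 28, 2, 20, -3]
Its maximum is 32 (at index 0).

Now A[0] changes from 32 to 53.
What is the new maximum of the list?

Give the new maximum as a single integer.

Answer: 53

Derivation:
Old max = 32 (at index 0)
Change: A[0] 32 -> 53
Changed element WAS the max -> may need rescan.
  Max of remaining elements: 28
  New max = max(53, 28) = 53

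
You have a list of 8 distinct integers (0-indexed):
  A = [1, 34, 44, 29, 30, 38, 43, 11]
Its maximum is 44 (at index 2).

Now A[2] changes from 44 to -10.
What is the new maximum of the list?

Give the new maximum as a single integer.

Old max = 44 (at index 2)
Change: A[2] 44 -> -10
Changed element WAS the max -> may need rescan.
  Max of remaining elements: 43
  New max = max(-10, 43) = 43

Answer: 43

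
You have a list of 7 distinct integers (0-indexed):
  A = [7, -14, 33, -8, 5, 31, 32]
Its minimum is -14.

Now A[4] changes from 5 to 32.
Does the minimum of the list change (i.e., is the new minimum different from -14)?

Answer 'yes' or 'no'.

Old min = -14
Change: A[4] 5 -> 32
Changed element was NOT the min; min changes only if 32 < -14.
New min = -14; changed? no

Answer: no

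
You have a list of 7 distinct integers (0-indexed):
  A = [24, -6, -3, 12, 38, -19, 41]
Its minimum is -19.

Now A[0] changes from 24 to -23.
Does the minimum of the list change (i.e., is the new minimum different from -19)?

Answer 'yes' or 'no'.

Answer: yes

Derivation:
Old min = -19
Change: A[0] 24 -> -23
Changed element was NOT the min; min changes only if -23 < -19.
New min = -23; changed? yes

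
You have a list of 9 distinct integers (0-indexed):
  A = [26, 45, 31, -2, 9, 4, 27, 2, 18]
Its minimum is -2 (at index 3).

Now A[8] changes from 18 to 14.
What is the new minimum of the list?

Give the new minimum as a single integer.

Old min = -2 (at index 3)
Change: A[8] 18 -> 14
Changed element was NOT the old min.
  New min = min(old_min, new_val) = min(-2, 14) = -2

Answer: -2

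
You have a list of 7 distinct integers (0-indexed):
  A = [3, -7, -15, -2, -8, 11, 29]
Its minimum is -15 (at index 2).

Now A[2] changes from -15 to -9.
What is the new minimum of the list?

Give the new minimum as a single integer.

Old min = -15 (at index 2)
Change: A[2] -15 -> -9
Changed element WAS the min. Need to check: is -9 still <= all others?
  Min of remaining elements: -8
  New min = min(-9, -8) = -9

Answer: -9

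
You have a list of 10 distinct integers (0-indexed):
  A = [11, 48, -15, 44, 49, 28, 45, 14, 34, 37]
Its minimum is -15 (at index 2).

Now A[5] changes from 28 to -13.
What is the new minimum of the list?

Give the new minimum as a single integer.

Old min = -15 (at index 2)
Change: A[5] 28 -> -13
Changed element was NOT the old min.
  New min = min(old_min, new_val) = min(-15, -13) = -15

Answer: -15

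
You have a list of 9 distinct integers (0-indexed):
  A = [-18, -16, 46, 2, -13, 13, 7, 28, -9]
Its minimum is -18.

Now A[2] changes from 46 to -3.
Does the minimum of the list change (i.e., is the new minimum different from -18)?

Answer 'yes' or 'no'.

Old min = -18
Change: A[2] 46 -> -3
Changed element was NOT the min; min changes only if -3 < -18.
New min = -18; changed? no

Answer: no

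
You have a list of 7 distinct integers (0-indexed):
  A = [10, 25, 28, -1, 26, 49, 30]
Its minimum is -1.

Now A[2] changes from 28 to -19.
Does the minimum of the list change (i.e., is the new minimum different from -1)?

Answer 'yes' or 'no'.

Old min = -1
Change: A[2] 28 -> -19
Changed element was NOT the min; min changes only if -19 < -1.
New min = -19; changed? yes

Answer: yes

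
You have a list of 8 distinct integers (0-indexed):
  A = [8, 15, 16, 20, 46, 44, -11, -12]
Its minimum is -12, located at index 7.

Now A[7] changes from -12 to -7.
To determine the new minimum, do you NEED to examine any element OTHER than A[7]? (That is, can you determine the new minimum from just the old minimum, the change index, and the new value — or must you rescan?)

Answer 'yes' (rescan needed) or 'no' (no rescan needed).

Old min = -12 at index 7
Change at index 7: -12 -> -7
Index 7 WAS the min and new value -7 > old min -12. Must rescan other elements to find the new min.
Needs rescan: yes

Answer: yes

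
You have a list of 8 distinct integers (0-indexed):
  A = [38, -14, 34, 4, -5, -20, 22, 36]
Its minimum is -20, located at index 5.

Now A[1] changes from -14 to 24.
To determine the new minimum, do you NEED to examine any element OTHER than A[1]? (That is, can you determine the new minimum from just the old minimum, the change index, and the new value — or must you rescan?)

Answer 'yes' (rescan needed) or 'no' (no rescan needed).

Answer: no

Derivation:
Old min = -20 at index 5
Change at index 1: -14 -> 24
Index 1 was NOT the min. New min = min(-20, 24). No rescan of other elements needed.
Needs rescan: no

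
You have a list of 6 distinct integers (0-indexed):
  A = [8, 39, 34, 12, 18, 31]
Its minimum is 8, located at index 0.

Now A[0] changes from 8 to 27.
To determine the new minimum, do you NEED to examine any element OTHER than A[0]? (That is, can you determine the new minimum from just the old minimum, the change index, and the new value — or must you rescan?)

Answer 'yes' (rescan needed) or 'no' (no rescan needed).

Answer: yes

Derivation:
Old min = 8 at index 0
Change at index 0: 8 -> 27
Index 0 WAS the min and new value 27 > old min 8. Must rescan other elements to find the new min.
Needs rescan: yes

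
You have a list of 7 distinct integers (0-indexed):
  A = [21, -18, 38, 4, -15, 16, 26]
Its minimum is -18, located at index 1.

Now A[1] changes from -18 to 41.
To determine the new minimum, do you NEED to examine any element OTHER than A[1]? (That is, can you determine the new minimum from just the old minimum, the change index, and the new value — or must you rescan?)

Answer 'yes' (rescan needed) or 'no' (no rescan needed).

Answer: yes

Derivation:
Old min = -18 at index 1
Change at index 1: -18 -> 41
Index 1 WAS the min and new value 41 > old min -18. Must rescan other elements to find the new min.
Needs rescan: yes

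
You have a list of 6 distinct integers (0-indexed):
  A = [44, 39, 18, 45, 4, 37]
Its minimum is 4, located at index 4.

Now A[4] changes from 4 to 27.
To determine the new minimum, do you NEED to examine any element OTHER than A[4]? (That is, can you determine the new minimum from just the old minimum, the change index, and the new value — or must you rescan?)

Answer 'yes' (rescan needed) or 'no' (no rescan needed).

Old min = 4 at index 4
Change at index 4: 4 -> 27
Index 4 WAS the min and new value 27 > old min 4. Must rescan other elements to find the new min.
Needs rescan: yes

Answer: yes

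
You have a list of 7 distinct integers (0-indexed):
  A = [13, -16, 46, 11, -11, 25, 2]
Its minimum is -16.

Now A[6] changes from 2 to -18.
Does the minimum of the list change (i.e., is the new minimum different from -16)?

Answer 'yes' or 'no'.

Answer: yes

Derivation:
Old min = -16
Change: A[6] 2 -> -18
Changed element was NOT the min; min changes only if -18 < -16.
New min = -18; changed? yes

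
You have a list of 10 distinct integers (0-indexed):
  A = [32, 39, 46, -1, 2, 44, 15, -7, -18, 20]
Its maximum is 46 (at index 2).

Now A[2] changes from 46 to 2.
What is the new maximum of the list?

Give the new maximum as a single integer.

Answer: 44

Derivation:
Old max = 46 (at index 2)
Change: A[2] 46 -> 2
Changed element WAS the max -> may need rescan.
  Max of remaining elements: 44
  New max = max(2, 44) = 44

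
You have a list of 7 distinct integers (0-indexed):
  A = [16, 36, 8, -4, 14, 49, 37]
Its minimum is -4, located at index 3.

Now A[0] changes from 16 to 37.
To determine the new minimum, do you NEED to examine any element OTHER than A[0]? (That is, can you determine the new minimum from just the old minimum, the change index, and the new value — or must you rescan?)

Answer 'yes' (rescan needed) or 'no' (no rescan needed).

Old min = -4 at index 3
Change at index 0: 16 -> 37
Index 0 was NOT the min. New min = min(-4, 37). No rescan of other elements needed.
Needs rescan: no

Answer: no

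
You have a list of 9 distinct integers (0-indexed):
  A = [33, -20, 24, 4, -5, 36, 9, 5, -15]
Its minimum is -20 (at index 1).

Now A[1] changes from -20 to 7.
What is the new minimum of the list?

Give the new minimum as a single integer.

Old min = -20 (at index 1)
Change: A[1] -20 -> 7
Changed element WAS the min. Need to check: is 7 still <= all others?
  Min of remaining elements: -15
  New min = min(7, -15) = -15

Answer: -15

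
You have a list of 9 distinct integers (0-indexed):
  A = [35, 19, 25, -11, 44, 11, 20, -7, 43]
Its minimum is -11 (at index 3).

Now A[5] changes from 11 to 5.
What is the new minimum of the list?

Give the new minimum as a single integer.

Old min = -11 (at index 3)
Change: A[5] 11 -> 5
Changed element was NOT the old min.
  New min = min(old_min, new_val) = min(-11, 5) = -11

Answer: -11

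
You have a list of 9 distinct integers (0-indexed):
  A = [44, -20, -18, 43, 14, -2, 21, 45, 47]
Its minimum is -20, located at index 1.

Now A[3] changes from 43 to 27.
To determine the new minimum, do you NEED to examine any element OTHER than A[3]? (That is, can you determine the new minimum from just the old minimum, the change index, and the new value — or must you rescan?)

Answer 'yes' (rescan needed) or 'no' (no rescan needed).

Answer: no

Derivation:
Old min = -20 at index 1
Change at index 3: 43 -> 27
Index 3 was NOT the min. New min = min(-20, 27). No rescan of other elements needed.
Needs rescan: no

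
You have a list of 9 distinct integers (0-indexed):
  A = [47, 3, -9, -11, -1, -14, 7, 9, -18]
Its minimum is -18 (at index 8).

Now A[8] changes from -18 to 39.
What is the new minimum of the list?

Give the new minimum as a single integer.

Old min = -18 (at index 8)
Change: A[8] -18 -> 39
Changed element WAS the min. Need to check: is 39 still <= all others?
  Min of remaining elements: -14
  New min = min(39, -14) = -14

Answer: -14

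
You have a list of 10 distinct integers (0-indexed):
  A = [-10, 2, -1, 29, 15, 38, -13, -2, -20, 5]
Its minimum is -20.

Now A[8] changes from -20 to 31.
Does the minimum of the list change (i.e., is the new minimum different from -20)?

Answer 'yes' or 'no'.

Old min = -20
Change: A[8] -20 -> 31
Changed element was the min; new min must be rechecked.
New min = -13; changed? yes

Answer: yes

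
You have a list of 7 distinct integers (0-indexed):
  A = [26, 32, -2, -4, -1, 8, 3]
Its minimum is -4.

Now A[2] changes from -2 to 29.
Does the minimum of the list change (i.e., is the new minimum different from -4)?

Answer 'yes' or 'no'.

Old min = -4
Change: A[2] -2 -> 29
Changed element was NOT the min; min changes only if 29 < -4.
New min = -4; changed? no

Answer: no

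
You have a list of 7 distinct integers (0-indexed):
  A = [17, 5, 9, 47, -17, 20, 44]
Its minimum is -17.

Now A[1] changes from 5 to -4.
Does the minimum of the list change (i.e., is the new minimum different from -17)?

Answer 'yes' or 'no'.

Old min = -17
Change: A[1] 5 -> -4
Changed element was NOT the min; min changes only if -4 < -17.
New min = -17; changed? no

Answer: no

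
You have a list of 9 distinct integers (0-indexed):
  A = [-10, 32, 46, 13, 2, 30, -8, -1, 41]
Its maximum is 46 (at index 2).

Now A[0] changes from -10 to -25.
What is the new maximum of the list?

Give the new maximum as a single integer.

Answer: 46

Derivation:
Old max = 46 (at index 2)
Change: A[0] -10 -> -25
Changed element was NOT the old max.
  New max = max(old_max, new_val) = max(46, -25) = 46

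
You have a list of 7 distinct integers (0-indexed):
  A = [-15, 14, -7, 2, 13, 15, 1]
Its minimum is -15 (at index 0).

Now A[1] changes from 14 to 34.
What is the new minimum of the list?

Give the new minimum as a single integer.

Old min = -15 (at index 0)
Change: A[1] 14 -> 34
Changed element was NOT the old min.
  New min = min(old_min, new_val) = min(-15, 34) = -15

Answer: -15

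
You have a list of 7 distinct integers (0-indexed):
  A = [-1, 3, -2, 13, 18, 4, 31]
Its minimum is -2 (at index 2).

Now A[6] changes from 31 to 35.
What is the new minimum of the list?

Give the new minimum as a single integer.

Old min = -2 (at index 2)
Change: A[6] 31 -> 35
Changed element was NOT the old min.
  New min = min(old_min, new_val) = min(-2, 35) = -2

Answer: -2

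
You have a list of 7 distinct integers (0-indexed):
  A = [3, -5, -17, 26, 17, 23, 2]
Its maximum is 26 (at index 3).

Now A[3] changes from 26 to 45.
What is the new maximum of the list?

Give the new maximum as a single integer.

Answer: 45

Derivation:
Old max = 26 (at index 3)
Change: A[3] 26 -> 45
Changed element WAS the max -> may need rescan.
  Max of remaining elements: 23
  New max = max(45, 23) = 45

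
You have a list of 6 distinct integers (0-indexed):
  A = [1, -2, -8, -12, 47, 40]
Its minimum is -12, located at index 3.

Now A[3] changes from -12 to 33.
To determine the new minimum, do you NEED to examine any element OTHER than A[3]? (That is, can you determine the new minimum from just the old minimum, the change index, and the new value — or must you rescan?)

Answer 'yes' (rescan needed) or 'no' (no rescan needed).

Old min = -12 at index 3
Change at index 3: -12 -> 33
Index 3 WAS the min and new value 33 > old min -12. Must rescan other elements to find the new min.
Needs rescan: yes

Answer: yes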